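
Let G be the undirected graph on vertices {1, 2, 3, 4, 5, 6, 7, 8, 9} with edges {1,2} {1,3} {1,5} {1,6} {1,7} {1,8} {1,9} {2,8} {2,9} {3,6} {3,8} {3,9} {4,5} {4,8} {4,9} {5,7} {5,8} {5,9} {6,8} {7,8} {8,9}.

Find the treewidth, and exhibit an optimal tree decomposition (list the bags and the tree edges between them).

Each bag holds 4 vertices, so the decomposition has width 3, which upper-bounds the treewidth. For the lower bound, the 4 vertices {1, 2, 8, 9} are pairwise adjacent, and any tree decomposition puts a clique entirely inside one bag — forcing width ≥ 3. Hence tw(G) = 3 exactly.

Treewidth 3.
One such decomposition:
Bags: B1 = {1, 3, 8, 9}  B2 = {1, 5, 8, 9}  B3 = {1, 5, 7, 8}  B4 = {4, 5, 8, 9}  B5 = {1, 3, 6, 8}  B6 = {1, 2, 8, 9}
Tree: B1–B2, B2–B3, B2–B4, B1–B5, B2–B6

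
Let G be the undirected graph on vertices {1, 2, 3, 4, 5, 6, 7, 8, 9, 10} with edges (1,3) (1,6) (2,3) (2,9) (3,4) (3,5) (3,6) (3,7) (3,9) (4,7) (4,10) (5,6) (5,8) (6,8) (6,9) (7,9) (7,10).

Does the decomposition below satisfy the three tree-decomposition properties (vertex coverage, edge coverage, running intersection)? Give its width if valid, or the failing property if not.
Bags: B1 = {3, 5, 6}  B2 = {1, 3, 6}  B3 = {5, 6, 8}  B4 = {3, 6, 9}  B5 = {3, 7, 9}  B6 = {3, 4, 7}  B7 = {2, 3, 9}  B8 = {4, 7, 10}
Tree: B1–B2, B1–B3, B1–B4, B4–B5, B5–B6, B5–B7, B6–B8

Yes; width 2.

Checking the three conditions: (i) the bags cover all of {1, 2, 3, 4, 5, 6, 7, 8, 9, 10}; (ii) for each edge, some bag contains both endpoints; (iii) the bags containing any fixed vertex form a subtree. All hold, so the decomposition is valid with width 3 − 1 = 2.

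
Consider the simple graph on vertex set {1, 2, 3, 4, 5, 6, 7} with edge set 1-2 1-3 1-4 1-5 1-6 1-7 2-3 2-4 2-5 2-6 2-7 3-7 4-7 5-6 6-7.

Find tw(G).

A width-3 tree decomposition is:
Bags: B1 = {1, 2, 4, 7}  B2 = {1, 2, 3, 7}  B3 = {1, 2, 6, 7}  B4 = {1, 2, 5, 6}
Tree: B1–B2, B2–B3, B3–B4
Every bag has size at most 4, so the width is 4 − 1 = 3 and tw(G) ≤ 3. For the lower bound, the 4 vertices {1, 2, 5, 6} are pairwise adjacent, and any tree decomposition puts a clique entirely inside one bag — forcing width ≥ 3. The upper and lower bounds meet at 3, so that is the treewidth.

3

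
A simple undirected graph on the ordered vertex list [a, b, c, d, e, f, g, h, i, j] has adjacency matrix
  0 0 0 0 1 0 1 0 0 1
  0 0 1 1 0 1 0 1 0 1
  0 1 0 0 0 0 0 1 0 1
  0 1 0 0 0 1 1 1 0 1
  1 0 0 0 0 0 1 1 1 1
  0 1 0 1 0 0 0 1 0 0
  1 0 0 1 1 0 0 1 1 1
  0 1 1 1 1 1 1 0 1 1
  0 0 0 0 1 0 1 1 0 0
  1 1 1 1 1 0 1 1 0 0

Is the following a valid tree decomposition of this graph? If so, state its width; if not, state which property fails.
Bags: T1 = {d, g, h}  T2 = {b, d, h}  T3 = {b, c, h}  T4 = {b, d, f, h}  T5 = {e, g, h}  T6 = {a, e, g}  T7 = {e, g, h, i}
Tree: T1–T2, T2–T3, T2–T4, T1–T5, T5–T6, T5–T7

No — vertex j appears in no bag.

A tree decomposition must satisfy three properties: every vertex lies in some bag; for every edge, both endpoints lie together in some bag; and for every vertex, the bags containing it form a connected subtree. Here vertex j appears in no bag, so the decomposition is invalid.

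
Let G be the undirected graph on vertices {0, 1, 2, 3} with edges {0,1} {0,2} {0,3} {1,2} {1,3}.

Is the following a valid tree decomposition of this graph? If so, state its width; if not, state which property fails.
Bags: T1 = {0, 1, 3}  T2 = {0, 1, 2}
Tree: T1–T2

Every vertex of G appears in some bag (union = {0, 1, 2, 3}); every edge is covered by a bag; and for each vertex v the set of bags containing v is connected in the bag tree. The decomposition is therefore valid. The largest bag has 3 vertices, so the width is 2.

Yes; width 2.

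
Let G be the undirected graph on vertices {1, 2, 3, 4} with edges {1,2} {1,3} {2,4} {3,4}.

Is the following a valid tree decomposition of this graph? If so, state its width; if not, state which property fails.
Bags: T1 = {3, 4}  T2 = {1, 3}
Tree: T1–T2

No — vertex 2 appears in no bag.

A tree decomposition must satisfy three properties: every vertex lies in some bag; for every edge, both endpoints lie together in some bag; and for every vertex, the bags containing it form a connected subtree. Here vertex 2 appears in no bag, so the decomposition is invalid.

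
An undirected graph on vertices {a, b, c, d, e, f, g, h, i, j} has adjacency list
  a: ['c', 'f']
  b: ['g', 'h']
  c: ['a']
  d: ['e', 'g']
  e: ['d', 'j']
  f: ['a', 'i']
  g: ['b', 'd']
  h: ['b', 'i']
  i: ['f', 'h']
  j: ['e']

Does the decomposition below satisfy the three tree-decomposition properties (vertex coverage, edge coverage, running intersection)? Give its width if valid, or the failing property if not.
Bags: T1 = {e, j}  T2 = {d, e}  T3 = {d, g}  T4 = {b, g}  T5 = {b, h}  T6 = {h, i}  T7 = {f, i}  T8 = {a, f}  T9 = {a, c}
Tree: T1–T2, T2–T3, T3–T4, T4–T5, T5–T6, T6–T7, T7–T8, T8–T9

Every vertex of G appears in some bag (union = {a, b, c, d, e, f, g, h, i, j}); every edge is covered by a bag; and for each vertex v the set of bags containing v is connected in the bag tree. The decomposition is therefore valid. The largest bag has 2 vertices, so the width is 1.

Yes; width 1.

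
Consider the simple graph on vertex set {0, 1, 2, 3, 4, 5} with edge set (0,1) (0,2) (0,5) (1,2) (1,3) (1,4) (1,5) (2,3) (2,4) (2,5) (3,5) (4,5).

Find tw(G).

3

A width-3 tree decomposition is:
Bags: B1 = {0, 1, 2, 5}  B2 = {1, 2, 4, 5}  B3 = {1, 2, 3, 5}
Tree: B1–B2, B1–B3
Every bag has size at most 4, so the width is 4 − 1 = 3 and tw(G) ≤ 3. Conversely, {0, 1, 2, 5} is a clique of size 4, and the vertices of any clique must share a bag in every tree decomposition; so some bag has ≥ 4 vertices and tw(G) ≥ 3. The upper and lower bounds meet at 3, so that is the treewidth.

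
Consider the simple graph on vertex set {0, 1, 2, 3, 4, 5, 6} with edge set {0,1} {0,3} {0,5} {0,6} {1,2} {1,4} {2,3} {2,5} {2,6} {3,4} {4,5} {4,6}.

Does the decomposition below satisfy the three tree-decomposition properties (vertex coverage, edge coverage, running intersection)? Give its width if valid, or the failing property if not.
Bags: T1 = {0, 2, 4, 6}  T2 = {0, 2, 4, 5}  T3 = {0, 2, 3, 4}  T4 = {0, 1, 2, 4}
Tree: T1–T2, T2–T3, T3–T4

Yes; width 3.

Vertex coverage: the bags together contain {0, 1, 2, 3, 4, 5, 6}, the full vertex set. Edge coverage: each edge of G has both endpoints in at least one bag. Running intersection: for every vertex, the bags containing it form a connected subtree. All three properties hold, so this is a valid tree decomposition of width max|bag| − 1 = 3, and hence tw(G) ≤ 3.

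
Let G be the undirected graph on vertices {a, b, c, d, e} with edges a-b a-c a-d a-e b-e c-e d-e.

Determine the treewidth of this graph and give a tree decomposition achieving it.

Treewidth 2.
One optimal decomposition is:
Bags: B1 = {a, d, e}  B2 = {a, b, e}  B3 = {a, c, e}
Tree: B1–B2, B1–B3

The largest bag has 3 vertices, giving width 2; this decomposition certifies tw(G) ≤ 2. Conversely, {a, d, e} is a clique of size 3, and the vertices of any clique must share a bag in every tree decomposition; so some bag has ≥ 3 vertices and tw(G) ≥ 2. The upper and lower bounds meet at 2, so that is the treewidth.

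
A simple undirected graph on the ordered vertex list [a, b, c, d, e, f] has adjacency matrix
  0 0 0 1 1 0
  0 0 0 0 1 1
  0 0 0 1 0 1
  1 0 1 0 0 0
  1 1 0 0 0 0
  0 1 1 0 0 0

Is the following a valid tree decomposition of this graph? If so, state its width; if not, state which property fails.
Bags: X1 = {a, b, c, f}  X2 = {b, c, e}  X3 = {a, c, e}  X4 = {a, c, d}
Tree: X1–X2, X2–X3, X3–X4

No — bags containing vertex a are not connected in the tree.

A tree decomposition must satisfy three properties: every vertex lies in some bag; for every edge, both endpoints lie together in some bag; and for every vertex, the bags containing it form a connected subtree. Here bags containing vertex a are not connected in the tree, so the decomposition is invalid.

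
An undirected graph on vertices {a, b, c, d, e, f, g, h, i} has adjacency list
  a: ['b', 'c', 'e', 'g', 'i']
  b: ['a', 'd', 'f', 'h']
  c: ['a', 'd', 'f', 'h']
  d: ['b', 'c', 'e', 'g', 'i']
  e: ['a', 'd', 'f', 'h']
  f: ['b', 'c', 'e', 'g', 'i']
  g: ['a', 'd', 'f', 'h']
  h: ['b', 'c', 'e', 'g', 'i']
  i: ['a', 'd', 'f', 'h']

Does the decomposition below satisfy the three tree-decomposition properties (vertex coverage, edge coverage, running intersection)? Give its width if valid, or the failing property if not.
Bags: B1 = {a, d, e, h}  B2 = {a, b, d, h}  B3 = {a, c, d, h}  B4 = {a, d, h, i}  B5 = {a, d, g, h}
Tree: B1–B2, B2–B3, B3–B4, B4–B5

A tree decomposition must satisfy three properties: every vertex lies in some bag; for every edge, both endpoints lie together in some bag; and for every vertex, the bags containing it form a connected subtree. Here vertex f appears in no bag, so the decomposition is invalid.

No — vertex f appears in no bag.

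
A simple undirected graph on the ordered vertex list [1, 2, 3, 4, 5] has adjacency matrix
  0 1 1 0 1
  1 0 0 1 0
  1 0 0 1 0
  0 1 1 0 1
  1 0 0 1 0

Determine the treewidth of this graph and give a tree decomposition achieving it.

Treewidth 2.
One optimal decomposition is:
Bags: B1 = {1, 2, 4}  B2 = {1, 3, 4}  B3 = {1, 4, 5}
Tree: B1–B2, B2–B3

Every bag has size at most 3, so the width is 3 − 1 = 2 and tw(G) ≤ 2. Since 2–4–3–1–2 is a cycle in G, G is not acyclic. Forests are exactly the graphs of treewidth ≤ 1, so tw(G) ≥ 2. Combining the bounds, tw(G) = 2.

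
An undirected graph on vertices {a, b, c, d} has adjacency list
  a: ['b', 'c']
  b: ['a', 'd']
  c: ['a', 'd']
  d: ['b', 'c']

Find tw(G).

A width-2 tree decomposition is:
Bags: B1 = {b, c, d}  B2 = {a, b, c}
Tree: B1–B2
Every bag has size at most 3, so the width is 3 − 1 = 2 and tw(G) ≤ 2. Since b–d–c–a–b is a cycle in G, G is not acyclic. Forests are exactly the graphs of treewidth ≤ 1, so tw(G) ≥ 2. Combining the bounds, tw(G) = 2.

2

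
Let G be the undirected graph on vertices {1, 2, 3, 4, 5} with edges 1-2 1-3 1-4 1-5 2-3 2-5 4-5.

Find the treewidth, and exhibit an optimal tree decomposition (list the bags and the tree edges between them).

Each bag holds 3 vertices, so the decomposition has width 2, which upper-bounds the treewidth. For the lower bound, the 3 vertices {1, 2, 3} are pairwise adjacent, and any tree decomposition puts a clique entirely inside one bag — forcing width ≥ 2. Hence tw(G) = 2 exactly.

Treewidth 2.
Bags: B1 = {1, 2, 5}  B2 = {1, 4, 5}  B3 = {1, 2, 3}
Tree: B1–B2, B1–B3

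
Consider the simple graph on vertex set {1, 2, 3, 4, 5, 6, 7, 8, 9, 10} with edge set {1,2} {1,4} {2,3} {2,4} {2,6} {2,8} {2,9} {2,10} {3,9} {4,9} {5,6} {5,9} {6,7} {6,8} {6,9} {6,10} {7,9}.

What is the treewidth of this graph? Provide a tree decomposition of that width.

Treewidth 2.
One optimal decomposition is:
Bags: B1 = {2, 6, 9}  B2 = {5, 6, 9}  B3 = {2, 6, 8}  B4 = {2, 4, 9}  B5 = {6, 7, 9}  B6 = {2, 6, 10}  B7 = {2, 3, 9}  B8 = {1, 2, 4}
Tree: B1–B2, B1–B3, B1–B4, B1–B5, B1–B6, B1–B7, B4–B8

The largest bag has 3 vertices, giving width 2; this decomposition certifies tw(G) ≤ 2. For the lower bound, the 3 vertices {1, 2, 4} are pairwise adjacent, and any tree decomposition puts a clique entirely inside one bag — forcing width ≥ 2. The upper and lower bounds meet at 2, so that is the treewidth.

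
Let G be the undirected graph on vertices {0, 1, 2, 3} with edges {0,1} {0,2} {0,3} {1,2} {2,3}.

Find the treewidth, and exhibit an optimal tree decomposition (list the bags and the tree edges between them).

Treewidth 2.
Bags: B1 = {0, 1, 2}  B2 = {0, 2, 3}
Tree: B1–B2

Each bag holds 3 vertices, so the decomposition has width 2, which upper-bounds the treewidth. On the other hand G contains the 3-clique {0, 1, 2}. A clique must lie in a single bag of any decomposition, so no decomposition can have width below 2. Therefore the treewidth is 2.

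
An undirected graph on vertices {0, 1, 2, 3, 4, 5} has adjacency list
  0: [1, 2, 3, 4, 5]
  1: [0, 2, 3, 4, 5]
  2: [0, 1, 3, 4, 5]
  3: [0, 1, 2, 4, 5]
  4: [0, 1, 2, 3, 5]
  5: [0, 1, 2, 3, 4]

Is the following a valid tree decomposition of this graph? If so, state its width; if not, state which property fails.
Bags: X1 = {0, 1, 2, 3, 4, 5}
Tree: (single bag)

Yes; width 5.

Checking the three conditions: (i) the bags cover all of {0, 1, 2, 3, 4, 5}; (ii) for each edge, some bag contains both endpoints; (iii) the bags containing any fixed vertex form a subtree. All hold, so the decomposition is valid with width 6 − 1 = 5.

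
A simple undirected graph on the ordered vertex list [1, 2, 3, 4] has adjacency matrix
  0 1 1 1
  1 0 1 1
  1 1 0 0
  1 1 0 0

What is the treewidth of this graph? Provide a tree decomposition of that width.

Each bag holds 3 vertices, so the decomposition has width 2, which upper-bounds the treewidth. On the other hand G contains the 3-clique {1, 2, 3}. A clique must lie in a single bag of any decomposition, so no decomposition can have width below 2. Hence tw(G) = 2 exactly.

Treewidth 2.
One optimal decomposition is:
Bags: B1 = {1, 2, 4}  B2 = {1, 2, 3}
Tree: B1–B2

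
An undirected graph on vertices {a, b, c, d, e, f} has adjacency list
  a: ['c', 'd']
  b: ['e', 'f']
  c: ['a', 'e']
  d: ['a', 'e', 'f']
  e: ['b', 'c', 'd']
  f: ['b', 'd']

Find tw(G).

A width-2 tree decomposition is:
Bags: B1 = {a, c, e}  B2 = {a, d, e}  B3 = {b, d, e}  B4 = {b, d, f}
Tree: B1–B2, B2–B3, B3–B4
Every bag has size at most 3, so the width is 3 − 1 = 2 and tw(G) ≤ 2. The edges c–a–d–e–c form a cycle, so G is not a tree and its treewidth is at least 2. Therefore the treewidth is 2.

2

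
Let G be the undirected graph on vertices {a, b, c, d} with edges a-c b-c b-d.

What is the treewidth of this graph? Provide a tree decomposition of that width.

Treewidth 1.
One such decomposition:
Bags: B1 = {a, c}  B2 = {b, c}  B3 = {b, d}
Tree: B1–B2, B2–B3

Every bag has size at most 2, so the width is 2 − 1 = 1 and tw(G) ≤ 1. Since G has at least one edge (e.g. a–c), it is not an edgeless graph, so tw(G) ≥ 1. Combining the bounds, tw(G) = 1.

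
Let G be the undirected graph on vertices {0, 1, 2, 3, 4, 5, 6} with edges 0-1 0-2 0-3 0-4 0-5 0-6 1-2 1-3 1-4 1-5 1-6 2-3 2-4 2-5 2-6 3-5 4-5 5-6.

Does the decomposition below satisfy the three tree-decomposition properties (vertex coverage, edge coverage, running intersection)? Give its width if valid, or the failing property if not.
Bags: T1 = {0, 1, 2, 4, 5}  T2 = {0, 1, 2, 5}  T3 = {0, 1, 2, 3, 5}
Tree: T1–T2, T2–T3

No — vertex 6 appears in no bag.

A tree decomposition must satisfy three properties: every vertex lies in some bag; for every edge, both endpoints lie together in some bag; and for every vertex, the bags containing it form a connected subtree. Here vertex 6 appears in no bag, so the decomposition is invalid.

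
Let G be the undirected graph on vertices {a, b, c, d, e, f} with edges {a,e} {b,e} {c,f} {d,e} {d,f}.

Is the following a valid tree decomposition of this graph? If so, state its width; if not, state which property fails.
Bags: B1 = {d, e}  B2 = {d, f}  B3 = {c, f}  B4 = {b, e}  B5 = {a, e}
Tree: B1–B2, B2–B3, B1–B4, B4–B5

Vertex coverage: the bags together contain {a, b, c, d, e, f}, the full vertex set. Edge coverage: each edge of G has both endpoints in at least one bag. Running intersection: for every vertex, the bags containing it form a connected subtree. All three properties hold, so this is a valid tree decomposition of width max|bag| − 1 = 1, and hence tw(G) ≤ 1.

Yes; width 1.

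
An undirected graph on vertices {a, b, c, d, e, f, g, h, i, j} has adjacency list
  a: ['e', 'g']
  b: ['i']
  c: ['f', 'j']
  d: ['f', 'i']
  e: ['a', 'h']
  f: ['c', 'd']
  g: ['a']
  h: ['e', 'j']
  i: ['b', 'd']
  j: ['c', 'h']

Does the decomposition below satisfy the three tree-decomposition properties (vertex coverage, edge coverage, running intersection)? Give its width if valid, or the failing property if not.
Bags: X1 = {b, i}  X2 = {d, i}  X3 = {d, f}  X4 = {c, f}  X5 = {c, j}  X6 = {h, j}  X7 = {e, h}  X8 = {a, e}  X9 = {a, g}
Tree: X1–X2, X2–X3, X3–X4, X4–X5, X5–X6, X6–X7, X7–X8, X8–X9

Vertex coverage: the bags together contain {a, b, c, d, e, f, g, h, i, j}, the full vertex set. Edge coverage: each edge of G has both endpoints in at least one bag. Running intersection: for every vertex, the bags containing it form a connected subtree. All three properties hold, so this is a valid tree decomposition of width max|bag| − 1 = 1, and hence tw(G) ≤ 1.

Yes; width 1.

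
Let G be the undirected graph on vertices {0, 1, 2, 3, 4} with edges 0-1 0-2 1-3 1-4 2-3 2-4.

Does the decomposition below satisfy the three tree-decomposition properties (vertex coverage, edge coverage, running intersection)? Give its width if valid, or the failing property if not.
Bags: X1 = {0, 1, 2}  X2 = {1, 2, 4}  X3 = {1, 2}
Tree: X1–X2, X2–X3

A tree decomposition must satisfy three properties: every vertex lies in some bag; for every edge, both endpoints lie together in some bag; and for every vertex, the bags containing it form a connected subtree. Here vertex 3 appears in no bag, so the decomposition is invalid.

No — vertex 3 appears in no bag.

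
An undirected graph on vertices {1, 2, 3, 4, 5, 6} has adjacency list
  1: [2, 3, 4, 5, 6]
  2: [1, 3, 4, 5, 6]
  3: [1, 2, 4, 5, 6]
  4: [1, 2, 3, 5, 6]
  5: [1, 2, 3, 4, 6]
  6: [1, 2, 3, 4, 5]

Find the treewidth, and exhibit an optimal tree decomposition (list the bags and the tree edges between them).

Treewidth 5.
Bags: B1 = {1, 2, 3, 4, 5, 6}
Tree: (single bag)

With just one bag of size 6, the width is 6 − 1 = 5, so tw(G) ≤ 5. Conversely, {1, 2, 3, 4, 5, 6} is a clique of size 6, and the vertices of any clique must share a bag in every tree decomposition; so some bag has ≥ 6 vertices and tw(G) ≥ 5. Combining the bounds, tw(G) = 5.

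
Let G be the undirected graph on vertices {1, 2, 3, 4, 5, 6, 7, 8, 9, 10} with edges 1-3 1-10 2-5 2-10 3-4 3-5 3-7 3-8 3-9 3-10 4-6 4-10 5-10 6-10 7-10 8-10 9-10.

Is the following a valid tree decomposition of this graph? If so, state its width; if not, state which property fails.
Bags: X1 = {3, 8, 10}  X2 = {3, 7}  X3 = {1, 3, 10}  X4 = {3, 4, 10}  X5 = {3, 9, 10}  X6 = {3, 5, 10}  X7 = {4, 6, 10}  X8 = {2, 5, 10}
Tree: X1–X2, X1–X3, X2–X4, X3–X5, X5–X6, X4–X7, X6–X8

No — edge (10,7) lies in no bag.

A tree decomposition must satisfy three properties: every vertex lies in some bag; for every edge, both endpoints lie together in some bag; and for every vertex, the bags containing it form a connected subtree. Here edge (10,7) lies in no bag, so the decomposition is invalid.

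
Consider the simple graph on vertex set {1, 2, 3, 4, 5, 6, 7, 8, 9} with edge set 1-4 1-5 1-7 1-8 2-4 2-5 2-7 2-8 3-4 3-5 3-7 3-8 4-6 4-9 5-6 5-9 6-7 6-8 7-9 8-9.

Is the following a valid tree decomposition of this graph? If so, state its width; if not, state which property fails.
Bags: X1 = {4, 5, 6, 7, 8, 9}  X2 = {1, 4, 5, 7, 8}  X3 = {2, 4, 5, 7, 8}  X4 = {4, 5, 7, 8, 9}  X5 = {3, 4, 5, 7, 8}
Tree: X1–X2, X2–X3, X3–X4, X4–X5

No — bags containing vertex 9 are not connected in the tree.

A tree decomposition must satisfy three properties: every vertex lies in some bag; for every edge, both endpoints lie together in some bag; and for every vertex, the bags containing it form a connected subtree. Here bags containing vertex 9 are not connected in the tree, so the decomposition is invalid.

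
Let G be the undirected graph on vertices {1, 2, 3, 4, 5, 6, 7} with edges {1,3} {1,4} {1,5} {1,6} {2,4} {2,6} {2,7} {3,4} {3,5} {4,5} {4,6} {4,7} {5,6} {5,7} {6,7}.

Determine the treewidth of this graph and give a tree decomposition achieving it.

The largest bag has 4 vertices, giving width 3; this decomposition certifies tw(G) ≤ 3. Conversely, {2, 4, 6, 7} is a clique of size 4, and the vertices of any clique must share a bag in every tree decomposition; so some bag has ≥ 4 vertices and tw(G) ≥ 3. Therefore the treewidth is 3.

Treewidth 3.
Bags: B1 = {1, 4, 5, 6}  B2 = {1, 3, 4, 5}  B3 = {4, 5, 6, 7}  B4 = {2, 4, 6, 7}
Tree: B1–B2, B1–B3, B3–B4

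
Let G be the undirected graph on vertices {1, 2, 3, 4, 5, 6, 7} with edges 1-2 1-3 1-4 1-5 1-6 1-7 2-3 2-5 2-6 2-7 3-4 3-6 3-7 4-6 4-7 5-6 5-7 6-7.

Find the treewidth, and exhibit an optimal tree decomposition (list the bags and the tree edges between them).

Treewidth 4.
Bags: B1 = {1, 2, 3, 6, 7}  B2 = {1, 2, 5, 6, 7}  B3 = {1, 3, 4, 6, 7}
Tree: B1–B2, B1–B3

Each bag holds 5 vertices, so the decomposition has width 4, which upper-bounds the treewidth. On the other hand G contains the 5-clique {1, 2, 3, 6, 7}. A clique must lie in a single bag of any decomposition, so no decomposition can have width below 4. Therefore the treewidth is 4.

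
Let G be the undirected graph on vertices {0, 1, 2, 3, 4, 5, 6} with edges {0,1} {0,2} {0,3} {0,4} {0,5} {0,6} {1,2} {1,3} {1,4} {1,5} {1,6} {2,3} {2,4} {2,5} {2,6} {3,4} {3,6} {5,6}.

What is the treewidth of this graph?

A width-4 tree decomposition is:
Bags: B1 = {0, 1, 2, 3, 6}  B2 = {0, 1, 2, 3, 4}  B3 = {0, 1, 2, 5, 6}
Tree: B1–B2, B1–B3
Each bag holds 5 vertices, so the decomposition has width 4, which upper-bounds the treewidth. For the lower bound, the 5 vertices {0, 1, 2, 3, 4} are pairwise adjacent, and any tree decomposition puts a clique entirely inside one bag — forcing width ≥ 4. Hence tw(G) = 4 exactly.

4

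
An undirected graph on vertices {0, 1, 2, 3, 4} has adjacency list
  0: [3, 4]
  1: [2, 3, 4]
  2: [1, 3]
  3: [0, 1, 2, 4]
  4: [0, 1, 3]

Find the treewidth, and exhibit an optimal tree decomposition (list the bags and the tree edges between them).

Treewidth 2.
One optimal decomposition is:
Bags: B1 = {1, 2, 3}  B2 = {1, 3, 4}  B3 = {0, 3, 4}
Tree: B1–B2, B2–B3

Each bag holds 3 vertices, so the decomposition has width 2, which upper-bounds the treewidth. For the lower bound, the 3 vertices {0, 3, 4} are pairwise adjacent, and any tree decomposition puts a clique entirely inside one bag — forcing width ≥ 2. The upper and lower bounds meet at 2, so that is the treewidth.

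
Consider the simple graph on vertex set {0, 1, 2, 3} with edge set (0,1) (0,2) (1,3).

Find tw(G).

1

A width-1 tree decomposition is:
Bags: B1 = {0, 2}  B2 = {0, 1}  B3 = {1, 3}
Tree: B1–B2, B2–B3
Each bag holds 2 vertices, so the decomposition has width 1, which upper-bounds the treewidth. Since G has at least one edge (e.g. 2–0), it is not an edgeless graph, so tw(G) ≥ 1. Combining the bounds, tw(G) = 1.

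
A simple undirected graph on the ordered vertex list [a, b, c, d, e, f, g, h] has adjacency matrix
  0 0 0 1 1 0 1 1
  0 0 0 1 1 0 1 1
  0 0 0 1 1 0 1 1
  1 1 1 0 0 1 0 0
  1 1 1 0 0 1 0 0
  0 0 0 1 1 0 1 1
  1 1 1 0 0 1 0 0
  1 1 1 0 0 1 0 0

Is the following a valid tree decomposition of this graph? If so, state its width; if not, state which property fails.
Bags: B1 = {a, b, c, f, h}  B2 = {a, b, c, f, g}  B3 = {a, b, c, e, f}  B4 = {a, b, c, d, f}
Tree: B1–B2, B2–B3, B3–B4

Vertex coverage: the bags together contain {a, b, c, d, e, f, g, h}, the full vertex set. Edge coverage: each edge of G has both endpoints in at least one bag. Running intersection: for every vertex, the bags containing it form a connected subtree. All three properties hold, so this is a valid tree decomposition of width max|bag| − 1 = 4, and hence tw(G) ≤ 4.

Yes; width 4.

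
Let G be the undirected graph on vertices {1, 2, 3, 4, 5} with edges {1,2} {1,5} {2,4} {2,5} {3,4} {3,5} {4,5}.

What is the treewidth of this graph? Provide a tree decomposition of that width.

Each bag holds 3 vertices, so the decomposition has width 2, which upper-bounds the treewidth. On the other hand G contains the 3-clique {1, 2, 5}. A clique must lie in a single bag of any decomposition, so no decomposition can have width below 2. The upper and lower bounds meet at 2, so that is the treewidth.

Treewidth 2.
One such decomposition:
Bags: B1 = {1, 2, 5}  B2 = {2, 4, 5}  B3 = {3, 4, 5}
Tree: B1–B2, B2–B3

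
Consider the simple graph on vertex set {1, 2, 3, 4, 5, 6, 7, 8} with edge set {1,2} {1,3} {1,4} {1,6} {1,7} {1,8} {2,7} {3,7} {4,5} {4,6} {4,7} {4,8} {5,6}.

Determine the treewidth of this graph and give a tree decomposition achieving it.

Each bag holds 3 vertices, so the decomposition has width 2, which upper-bounds the treewidth. For the lower bound, the 3 vertices {1, 2, 7} are pairwise adjacent, and any tree decomposition puts a clique entirely inside one bag — forcing width ≥ 2. Therefore the treewidth is 2.

Treewidth 2.
Bags: B1 = {1, 2, 7}  B2 = {1, 3, 7}  B3 = {1, 4, 7}  B4 = {1, 4, 6}  B5 = {4, 5, 6}  B6 = {1, 4, 8}
Tree: B1–B2, B2–B3, B3–B4, B4–B5, B3–B6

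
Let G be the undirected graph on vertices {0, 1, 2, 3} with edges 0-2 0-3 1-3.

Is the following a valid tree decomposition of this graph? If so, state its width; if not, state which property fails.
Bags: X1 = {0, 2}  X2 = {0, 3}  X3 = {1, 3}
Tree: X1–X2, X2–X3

Checking the three conditions: (i) the bags cover all of {0, 1, 2, 3}; (ii) for each edge, some bag contains both endpoints; (iii) the bags containing any fixed vertex form a subtree. All hold, so the decomposition is valid with width 2 − 1 = 1.

Yes; width 1.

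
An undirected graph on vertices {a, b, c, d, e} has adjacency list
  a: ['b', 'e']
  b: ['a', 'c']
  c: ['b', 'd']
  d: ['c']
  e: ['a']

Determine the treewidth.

A width-1 tree decomposition is:
Bags: B1 = {a, e}  B2 = {a, b}  B3 = {b, c}  B4 = {c, d}
Tree: B1–B2, B2–B3, B3–B4
The largest bag has 2 vertices, giving width 1; this decomposition certifies tw(G) ≤ 1. Since G has at least one edge (e.g. a–e), it is not an edgeless graph, so tw(G) ≥ 1. The upper and lower bounds meet at 1, so that is the treewidth.

1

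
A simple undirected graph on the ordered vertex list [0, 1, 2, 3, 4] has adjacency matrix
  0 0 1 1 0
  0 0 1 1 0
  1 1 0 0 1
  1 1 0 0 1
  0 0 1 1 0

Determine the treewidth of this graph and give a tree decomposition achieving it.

Treewidth 2.
One such decomposition:
Bags: B1 = {2, 3, 4}  B2 = {1, 2, 3}  B3 = {0, 2, 3}
Tree: B1–B2, B2–B3

Each bag holds 3 vertices, so the decomposition has width 2, which upper-bounds the treewidth. Since 3–4–2–1–3 is a cycle in G, G is not acyclic. Forests are exactly the graphs of treewidth ≤ 1, so tw(G) ≥ 2. Combining the bounds, tw(G) = 2.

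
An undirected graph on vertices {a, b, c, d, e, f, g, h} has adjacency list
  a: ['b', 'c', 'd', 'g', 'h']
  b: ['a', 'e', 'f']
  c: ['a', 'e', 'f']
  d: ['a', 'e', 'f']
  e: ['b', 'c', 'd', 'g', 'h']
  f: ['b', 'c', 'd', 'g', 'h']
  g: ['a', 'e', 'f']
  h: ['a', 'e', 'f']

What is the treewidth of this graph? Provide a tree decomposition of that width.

Treewidth 3.
One such decomposition:
Bags: B1 = {a, d, e, f}  B2 = {a, c, e, f}  B3 = {a, e, f, h}  B4 = {a, e, f, g}  B5 = {a, b, e, f}
Tree: B1–B2, B2–B3, B3–B4, B4–B5

Each bag holds 4 vertices, so the decomposition has width 3, which upper-bounds the treewidth. For the lower bound: the 4 vertex sets {d,f}, {a,c}, {e}, {h} are disjoint, each induces a connected subgraph, and every pair is joined by at least one edge of G. Contracting each set to a single vertex therefore yields K_{4} as a minor, and since treewidth is minor-monotone, tw(G) ≥ tw(K_{4}) = 3. Hence tw(G) = 3 exactly.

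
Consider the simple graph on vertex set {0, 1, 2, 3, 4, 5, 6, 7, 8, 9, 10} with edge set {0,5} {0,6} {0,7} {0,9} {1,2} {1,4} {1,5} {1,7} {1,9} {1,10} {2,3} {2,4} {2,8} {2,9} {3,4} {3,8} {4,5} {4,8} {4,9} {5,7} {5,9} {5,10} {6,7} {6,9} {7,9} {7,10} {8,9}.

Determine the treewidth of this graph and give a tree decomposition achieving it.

The largest bag has 4 vertices, giving width 3; this decomposition certifies tw(G) ≤ 3. Conversely, {0, 5, 7, 9} is a clique of size 4, and the vertices of any clique must share a bag in every tree decomposition; so some bag has ≥ 4 vertices and tw(G) ≥ 3. Combining the bounds, tw(G) = 3.

Treewidth 3.
Bags: B1 = {1, 4, 5, 9}  B2 = {1, 5, 7, 9}  B3 = {1, 2, 4, 9}  B4 = {0, 5, 7, 9}  B5 = {0, 6, 7, 9}  B6 = {1, 5, 7, 10}  B7 = {2, 4, 8, 9}  B8 = {2, 3, 4, 8}
Tree: B1–B2, B1–B3, B2–B4, B4–B5, B2–B6, B3–B7, B7–B8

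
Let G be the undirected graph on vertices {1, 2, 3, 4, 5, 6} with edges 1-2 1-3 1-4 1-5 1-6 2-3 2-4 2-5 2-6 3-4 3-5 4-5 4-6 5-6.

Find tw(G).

A width-4 tree decomposition is:
Bags: B1 = {1, 2, 4, 5, 6}  B2 = {1, 2, 3, 4, 5}
Tree: B1–B2
Every bag has size at most 5, so the width is 5 − 1 = 4 and tw(G) ≤ 4. For the lower bound, the 5 vertices {1, 2, 3, 4, 5} are pairwise adjacent, and any tree decomposition puts a clique entirely inside one bag — forcing width ≥ 4. The upper and lower bounds meet at 4, so that is the treewidth.

4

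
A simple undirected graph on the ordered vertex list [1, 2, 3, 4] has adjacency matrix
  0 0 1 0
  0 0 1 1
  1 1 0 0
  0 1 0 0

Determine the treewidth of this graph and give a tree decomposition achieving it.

Treewidth 1.
Bags: B1 = {2, 3}  B2 = {1, 3}  B3 = {2, 4}
Tree: B1–B2, B1–B3

Every bag has size at most 2, so the width is 2 − 1 = 1 and tw(G) ≤ 1. Since G has at least one edge (e.g. 2–3), it is not an edgeless graph, so tw(G) ≥ 1. Hence tw(G) = 1 exactly.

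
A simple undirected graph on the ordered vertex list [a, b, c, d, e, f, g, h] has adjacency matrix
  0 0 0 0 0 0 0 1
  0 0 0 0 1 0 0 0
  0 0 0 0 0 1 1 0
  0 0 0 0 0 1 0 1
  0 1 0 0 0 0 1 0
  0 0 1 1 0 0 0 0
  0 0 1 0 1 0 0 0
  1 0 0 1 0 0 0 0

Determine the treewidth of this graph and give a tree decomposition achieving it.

Treewidth 1.
Bags: B1 = {b, e}  B2 = {e, g}  B3 = {c, g}  B4 = {c, f}  B5 = {d, f}  B6 = {d, h}  B7 = {a, h}
Tree: B1–B2, B2–B3, B3–B4, B4–B5, B5–B6, B6–B7

The largest bag has 2 vertices, giving width 1; this decomposition certifies tw(G) ≤ 1. Any graph with an edge has treewidth ≥ 1, and G has the edge b–e. Hence tw(G) = 1 exactly.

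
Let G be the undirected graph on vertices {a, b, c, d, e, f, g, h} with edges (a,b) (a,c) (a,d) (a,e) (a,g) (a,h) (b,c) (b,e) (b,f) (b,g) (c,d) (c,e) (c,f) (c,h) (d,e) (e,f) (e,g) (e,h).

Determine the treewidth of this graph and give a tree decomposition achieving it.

Every bag has size at most 4, so the width is 4 − 1 = 3 and tw(G) ≤ 3. For the lower bound, the 4 vertices {a, b, e, g} are pairwise adjacent, and any tree decomposition puts a clique entirely inside one bag — forcing width ≥ 3. Therefore the treewidth is 3.

Treewidth 3.
One optimal decomposition is:
Bags: B1 = {a, b, c, e}  B2 = {a, b, e, g}  B3 = {a, c, d, e}  B4 = {b, c, e, f}  B5 = {a, c, e, h}
Tree: B1–B2, B1–B3, B1–B4, B3–B5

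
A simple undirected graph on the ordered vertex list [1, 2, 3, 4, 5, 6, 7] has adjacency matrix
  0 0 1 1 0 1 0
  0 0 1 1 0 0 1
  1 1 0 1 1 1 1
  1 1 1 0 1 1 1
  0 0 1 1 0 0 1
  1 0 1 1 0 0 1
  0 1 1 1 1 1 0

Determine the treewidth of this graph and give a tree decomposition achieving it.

Treewidth 3.
One such decomposition:
Bags: B1 = {3, 4, 6, 7}  B2 = {1, 3, 4, 6}  B3 = {2, 3, 4, 7}  B4 = {3, 4, 5, 7}
Tree: B1–B2, B1–B3, B1–B4

Every bag has size at most 4, so the width is 4 − 1 = 3 and tw(G) ≤ 3. On the other hand G contains the 4-clique {1, 3, 4, 6}. A clique must lie in a single bag of any decomposition, so no decomposition can have width below 3. Combining the bounds, tw(G) = 3.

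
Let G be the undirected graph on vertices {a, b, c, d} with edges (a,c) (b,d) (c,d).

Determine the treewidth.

A width-1 tree decomposition is:
Bags: B1 = {b, d}  B2 = {c, d}  B3 = {a, c}
Tree: B1–B2, B2–B3
The largest bag has 2 vertices, giving width 1; this decomposition certifies tw(G) ≤ 1. Since G has at least one edge (e.g. b–d), it is not an edgeless graph, so tw(G) ≥ 1. The upper and lower bounds meet at 1, so that is the treewidth.

1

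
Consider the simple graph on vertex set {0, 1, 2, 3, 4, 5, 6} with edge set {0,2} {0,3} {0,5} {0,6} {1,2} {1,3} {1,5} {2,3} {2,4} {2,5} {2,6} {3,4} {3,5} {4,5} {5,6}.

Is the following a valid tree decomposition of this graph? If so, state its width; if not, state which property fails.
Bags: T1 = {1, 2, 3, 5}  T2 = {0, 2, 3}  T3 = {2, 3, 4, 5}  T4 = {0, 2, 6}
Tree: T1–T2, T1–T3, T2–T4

A tree decomposition must satisfy three properties: every vertex lies in some bag; for every edge, both endpoints lie together in some bag; and for every vertex, the bags containing it form a connected subtree. Here edge (5,0) lies in no bag, so the decomposition is invalid.

No — edge (5,0) lies in no bag.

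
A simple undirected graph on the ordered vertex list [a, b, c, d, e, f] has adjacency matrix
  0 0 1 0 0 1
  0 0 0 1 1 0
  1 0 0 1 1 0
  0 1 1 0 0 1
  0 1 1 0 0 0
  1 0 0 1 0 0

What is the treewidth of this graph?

A width-2 tree decomposition is:
Bags: B1 = {b, c, e}  B2 = {b, c, d}  B3 = {a, c, d}  B4 = {a, d, f}
Tree: B1–B2, B2–B3, B3–B4
The largest bag has 3 vertices, giving width 2; this decomposition certifies tw(G) ≤ 2. For the lower bound, G contains the cycle e–b–d–c–e, so G is not a forest; only forests have treewidth ≤ 1, hence tw(G) ≥ 2. Combining the bounds, tw(G) = 2.

2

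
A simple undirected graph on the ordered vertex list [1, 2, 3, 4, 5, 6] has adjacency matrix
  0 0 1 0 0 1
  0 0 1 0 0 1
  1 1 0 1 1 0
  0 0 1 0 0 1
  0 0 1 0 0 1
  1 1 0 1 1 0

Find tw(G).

A width-2 tree decomposition is:
Bags: B1 = {1, 3, 6}  B2 = {3, 4, 6}  B3 = {2, 3, 6}  B4 = {3, 5, 6}
Tree: B1–B2, B2–B3, B3–B4
Every bag has size at most 3, so the width is 3 − 1 = 2 and tw(G) ≤ 2. The edges 1–3–4–6–1 form a cycle, so G is not a tree and its treewidth is at least 2. Combining the bounds, tw(G) = 2.

2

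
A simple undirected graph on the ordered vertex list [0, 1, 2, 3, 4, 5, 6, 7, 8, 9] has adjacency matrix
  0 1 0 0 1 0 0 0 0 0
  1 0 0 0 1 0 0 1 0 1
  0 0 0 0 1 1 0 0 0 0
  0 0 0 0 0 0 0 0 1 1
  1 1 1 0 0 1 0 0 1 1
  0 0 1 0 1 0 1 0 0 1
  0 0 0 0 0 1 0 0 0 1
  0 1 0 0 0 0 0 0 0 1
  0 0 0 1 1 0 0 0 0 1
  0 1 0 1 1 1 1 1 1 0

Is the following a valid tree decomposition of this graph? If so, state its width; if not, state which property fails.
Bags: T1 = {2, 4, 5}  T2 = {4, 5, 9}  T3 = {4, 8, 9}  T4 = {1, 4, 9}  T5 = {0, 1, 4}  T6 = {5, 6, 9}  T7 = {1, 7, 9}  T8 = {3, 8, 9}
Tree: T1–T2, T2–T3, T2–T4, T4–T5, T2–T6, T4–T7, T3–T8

Checking the three conditions: (i) the bags cover all of {0, 1, 2, 3, 4, 5, 6, 7, 8, 9}; (ii) for each edge, some bag contains both endpoints; (iii) the bags containing any fixed vertex form a subtree. All hold, so the decomposition is valid with width 3 − 1 = 2.

Yes; width 2.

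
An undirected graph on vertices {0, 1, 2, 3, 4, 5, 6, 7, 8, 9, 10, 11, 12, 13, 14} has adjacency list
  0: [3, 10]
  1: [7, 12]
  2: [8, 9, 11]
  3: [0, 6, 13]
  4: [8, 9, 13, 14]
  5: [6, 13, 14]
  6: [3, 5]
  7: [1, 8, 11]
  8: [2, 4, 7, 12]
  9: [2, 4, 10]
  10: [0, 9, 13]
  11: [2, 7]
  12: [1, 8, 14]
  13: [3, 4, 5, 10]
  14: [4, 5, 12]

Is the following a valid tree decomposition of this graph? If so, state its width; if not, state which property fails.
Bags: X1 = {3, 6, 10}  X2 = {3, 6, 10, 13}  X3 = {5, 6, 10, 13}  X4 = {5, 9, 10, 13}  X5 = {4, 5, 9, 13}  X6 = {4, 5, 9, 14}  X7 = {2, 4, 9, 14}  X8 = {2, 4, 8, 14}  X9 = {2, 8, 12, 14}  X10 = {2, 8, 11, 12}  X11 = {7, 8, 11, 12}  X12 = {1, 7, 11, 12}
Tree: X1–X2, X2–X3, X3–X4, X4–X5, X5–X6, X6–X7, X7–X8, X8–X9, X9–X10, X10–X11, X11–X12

No — vertex 0 appears in no bag.

A tree decomposition must satisfy three properties: every vertex lies in some bag; for every edge, both endpoints lie together in some bag; and for every vertex, the bags containing it form a connected subtree. Here vertex 0 appears in no bag, so the decomposition is invalid.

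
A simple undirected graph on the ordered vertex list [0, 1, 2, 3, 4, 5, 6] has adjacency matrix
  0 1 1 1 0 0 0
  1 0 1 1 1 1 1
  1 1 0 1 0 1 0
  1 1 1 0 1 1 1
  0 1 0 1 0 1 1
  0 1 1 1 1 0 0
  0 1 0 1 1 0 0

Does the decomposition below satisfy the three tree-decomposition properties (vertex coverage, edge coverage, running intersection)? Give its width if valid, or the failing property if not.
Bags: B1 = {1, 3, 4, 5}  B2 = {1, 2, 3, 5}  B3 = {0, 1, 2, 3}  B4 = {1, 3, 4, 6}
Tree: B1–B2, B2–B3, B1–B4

Vertex coverage: the bags together contain {0, 1, 2, 3, 4, 5, 6}, the full vertex set. Edge coverage: each edge of G has both endpoints in at least one bag. Running intersection: for every vertex, the bags containing it form a connected subtree. All three properties hold, so this is a valid tree decomposition of width max|bag| − 1 = 3, and hence tw(G) ≤ 3.

Yes; width 3.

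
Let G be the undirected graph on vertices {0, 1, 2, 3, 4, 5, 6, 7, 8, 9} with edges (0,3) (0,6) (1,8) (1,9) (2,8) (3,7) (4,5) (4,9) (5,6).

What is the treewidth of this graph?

1

A width-1 tree decomposition is:
Bags: B1 = {3, 7}  B2 = {0, 3}  B3 = {0, 6}  B4 = {5, 6}  B5 = {4, 5}  B6 = {4, 9}  B7 = {1, 9}  B8 = {1, 8}  B9 = {2, 8}
Tree: B1–B2, B2–B3, B3–B4, B4–B5, B5–B6, B6–B7, B7–B8, B8–B9
Every bag has size at most 2, so the width is 2 − 1 = 1 and tw(G) ≤ 1. Any graph with an edge has treewidth ≥ 1, and G has the edge 7–3. Therefore the treewidth is 1.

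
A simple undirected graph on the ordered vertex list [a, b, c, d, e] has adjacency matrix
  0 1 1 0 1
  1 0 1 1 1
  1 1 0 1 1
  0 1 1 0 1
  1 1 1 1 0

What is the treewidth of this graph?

3

A width-3 tree decomposition is:
Bags: B1 = {b, c, d, e}  B2 = {a, b, c, e}
Tree: B1–B2
Each bag holds 4 vertices, so the decomposition has width 3, which upper-bounds the treewidth. Conversely, {b, c, d, e} is a clique of size 4, and the vertices of any clique must share a bag in every tree decomposition; so some bag has ≥ 4 vertices and tw(G) ≥ 3. Therefore the treewidth is 3.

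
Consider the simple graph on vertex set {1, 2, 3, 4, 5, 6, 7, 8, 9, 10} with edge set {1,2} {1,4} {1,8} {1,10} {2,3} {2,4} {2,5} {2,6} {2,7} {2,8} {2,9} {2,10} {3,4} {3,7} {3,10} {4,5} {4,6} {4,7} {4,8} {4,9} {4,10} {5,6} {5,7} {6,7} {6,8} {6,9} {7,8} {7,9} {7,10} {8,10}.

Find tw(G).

A width-4 tree decomposition is:
Bags: B1 = {2, 4, 6, 7, 8}  B2 = {2, 4, 5, 6, 7}  B3 = {2, 4, 7, 8, 10}  B4 = {2, 4, 6, 7, 9}  B5 = {2, 3, 4, 7, 10}  B6 = {1, 2, 4, 8, 10}
Tree: B1–B2, B1–B3, B2–B4, B3–B5, B3–B6
Every bag has size at most 5, so the width is 5 − 1 = 4 and tw(G) ≤ 4. Conversely, {1, 2, 4, 8, 10} is a clique of size 5, and the vertices of any clique must share a bag in every tree decomposition; so some bag has ≥ 5 vertices and tw(G) ≥ 4. Combining the bounds, tw(G) = 4.

4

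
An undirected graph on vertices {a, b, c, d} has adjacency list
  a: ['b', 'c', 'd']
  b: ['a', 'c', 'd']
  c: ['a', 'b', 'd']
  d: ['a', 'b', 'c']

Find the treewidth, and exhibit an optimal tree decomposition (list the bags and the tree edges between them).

Treewidth 3.
One such decomposition:
Bags: B1 = {a, b, c, d}
Tree: (single bag)

A single bag containing all 4 vertices is trivially a valid decomposition of width 3. On the other hand G contains the 4-clique {a, b, c, d}. A clique must lie in a single bag of any decomposition, so no decomposition can have width below 3. The upper and lower bounds meet at 3, so that is the treewidth.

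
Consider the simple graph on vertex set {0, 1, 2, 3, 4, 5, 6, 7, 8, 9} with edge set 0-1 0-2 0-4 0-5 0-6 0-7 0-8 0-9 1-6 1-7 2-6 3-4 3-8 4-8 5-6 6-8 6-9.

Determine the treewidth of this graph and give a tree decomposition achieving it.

Every bag has size at most 3, so the width is 3 − 1 = 2 and tw(G) ≤ 2. For the lower bound, the 3 vertices {0, 4, 8} are pairwise adjacent, and any tree decomposition puts a clique entirely inside one bag — forcing width ≥ 2. Hence tw(G) = 2 exactly.

Treewidth 2.
One such decomposition:
Bags: B1 = {0, 4, 8}  B2 = {0, 6, 8}  B3 = {3, 4, 8}  B4 = {0, 5, 6}  B5 = {0, 6, 9}  B6 = {0, 1, 6}  B7 = {0, 2, 6}  B8 = {0, 1, 7}
Tree: B1–B2, B1–B3, B2–B4, B2–B5, B2–B6, B5–B7, B6–B8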